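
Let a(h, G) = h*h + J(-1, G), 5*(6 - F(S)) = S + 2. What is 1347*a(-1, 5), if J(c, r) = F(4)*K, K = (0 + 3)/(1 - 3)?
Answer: -41757/5 ≈ -8351.4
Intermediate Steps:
F(S) = 28/5 - S/5 (F(S) = 6 - (S + 2)/5 = 6 - (2 + S)/5 = 6 + (-⅖ - S/5) = 28/5 - S/5)
K = -3/2 (K = 3/(-2) = 3*(-½) = -3/2 ≈ -1.5000)
J(c, r) = -36/5 (J(c, r) = (28/5 - ⅕*4)*(-3/2) = (28/5 - ⅘)*(-3/2) = (24/5)*(-3/2) = -36/5)
a(h, G) = -36/5 + h² (a(h, G) = h*h - 36/5 = h² - 36/5 = -36/5 + h²)
1347*a(-1, 5) = 1347*(-36/5 + (-1)²) = 1347*(-36/5 + 1) = 1347*(-31/5) = -41757/5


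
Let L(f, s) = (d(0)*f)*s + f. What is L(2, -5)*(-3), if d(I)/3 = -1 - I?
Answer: -96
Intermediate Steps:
d(I) = -3 - 3*I (d(I) = 3*(-1 - I) = -3 - 3*I)
L(f, s) = f - 3*f*s (L(f, s) = ((-3 - 3*0)*f)*s + f = ((-3 + 0)*f)*s + f = (-3*f)*s + f = -3*f*s + f = f - 3*f*s)
L(2, -5)*(-3) = (2*(1 - 3*(-5)))*(-3) = (2*(1 + 15))*(-3) = (2*16)*(-3) = 32*(-3) = -96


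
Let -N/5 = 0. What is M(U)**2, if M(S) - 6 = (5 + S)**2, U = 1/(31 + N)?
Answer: 906130404/923521 ≈ 981.17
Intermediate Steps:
N = 0 (N = -5*0 = 0)
U = 1/31 (U = 1/(31 + 0) = 1/31 ≈ 0.032258)
M(S) = 6 + (5 + S)**2
M(U)**2 = (6 + (5 + 1/31)**2)**2 = (6 + (156/31)**2)**2 = (6 + 24336/961)**2 = (30102/961)**2 = 906130404/923521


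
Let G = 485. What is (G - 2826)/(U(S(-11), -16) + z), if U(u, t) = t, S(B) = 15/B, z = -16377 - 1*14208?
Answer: 2341/30601 ≈ 0.076501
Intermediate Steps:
z = -30585 (z = -16377 - 14208 = -30585)
(G - 2826)/(U(S(-11), -16) + z) = (485 - 2826)/(-16 - 30585) = -2341/(-30601) = -2341*(-1/30601) = 2341/30601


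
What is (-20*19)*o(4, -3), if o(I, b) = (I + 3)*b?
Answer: 7980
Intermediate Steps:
o(I, b) = b*(3 + I) (o(I, b) = (3 + I)*b = b*(3 + I))
(-20*19)*o(4, -3) = (-20*19)*(-3*(3 + 4)) = -(-1140)*7 = -380*(-21) = 7980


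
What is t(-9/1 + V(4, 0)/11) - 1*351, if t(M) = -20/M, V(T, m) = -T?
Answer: -35933/103 ≈ -348.86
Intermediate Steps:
t(-9/1 + V(4, 0)/11) - 1*351 = -20/(-9/1 - 1*4/11) - 1*351 = -20/(-9*1 - 4*1/11) - 351 = -20/(-9 - 4/11) - 351 = -20/(-103/11) - 351 = -20*(-11/103) - 351 = 220/103 - 351 = -35933/103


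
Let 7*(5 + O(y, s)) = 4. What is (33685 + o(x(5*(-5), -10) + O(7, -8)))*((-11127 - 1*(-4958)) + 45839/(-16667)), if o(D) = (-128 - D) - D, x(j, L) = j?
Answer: -24205162948782/116669 ≈ -2.0747e+8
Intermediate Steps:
O(y, s) = -31/7 (O(y, s) = -5 + (1/7)*4 = -5 + 4/7 = -31/7)
o(D) = -128 - 2*D
(33685 + o(x(5*(-5), -10) + O(7, -8)))*((-11127 - 1*(-4958)) + 45839/(-16667)) = (33685 + (-128 - 2*(5*(-5) - 31/7)))*((-11127 - 1*(-4958)) + 45839/(-16667)) = (33685 + (-128 - 2*(-25 - 31/7)))*((-11127 + 4958) + 45839*(-1/16667)) = (33685 + (-128 - 2*(-206/7)))*(-6169 - 45839/16667) = (33685 + (-128 + 412/7))*(-102864562/16667) = (33685 - 484/7)*(-102864562/16667) = (235311/7)*(-102864562/16667) = -24205162948782/116669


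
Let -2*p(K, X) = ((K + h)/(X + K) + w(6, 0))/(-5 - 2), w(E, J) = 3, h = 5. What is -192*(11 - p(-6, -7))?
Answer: -188352/91 ≈ -2069.8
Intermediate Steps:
p(K, X) = 3/14 + (5 + K)/(14*(K + X)) (p(K, X) = -((K + 5)/(X + K) + 3)/(2*(-5 - 2)) = -((5 + K)/(K + X) + 3)/(2*(-7)) = -((5 + K)/(K + X) + 3)*(-1)/(2*7) = -(3 + (5 + K)/(K + X))*(-1)/(2*7) = -(-3/7 - (5 + K)/(7*(K + X)))/2 = 3/14 + (5 + K)/(14*(K + X)))
-192*(11 - p(-6, -7)) = -192*(11 - (5 + 3*(-7) + 4*(-6))/(14*(-6 - 7))) = -192*(11 - (5 - 21 - 24)/(14*(-13))) = -192*(11 - (-1)*(-40)/(14*13)) = -192*(11 - 1*20/91) = -192*(11 - 20/91) = -192*981/91 = -188352/91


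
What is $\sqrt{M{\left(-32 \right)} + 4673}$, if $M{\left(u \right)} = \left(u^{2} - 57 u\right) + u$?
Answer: $\sqrt{7489} \approx 86.539$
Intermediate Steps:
$M{\left(u \right)} = u^{2} - 56 u$
$\sqrt{M{\left(-32 \right)} + 4673} = \sqrt{- 32 \left(-56 - 32\right) + 4673} = \sqrt{\left(-32\right) \left(-88\right) + 4673} = \sqrt{2816 + 4673} = \sqrt{7489}$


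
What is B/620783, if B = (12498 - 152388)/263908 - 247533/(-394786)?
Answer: 1262415678/8084704056423463 ≈ 1.5615e-7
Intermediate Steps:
B = 1262415678/13023397961 (B = -139890*1/263908 - 247533*(-1/394786) = -69945/131954 + 247533/394786 = 1262415678/13023397961 ≈ 0.096934)
B/620783 = (1262415678/13023397961)/620783 = (1262415678/13023397961)*(1/620783) = 1262415678/8084704056423463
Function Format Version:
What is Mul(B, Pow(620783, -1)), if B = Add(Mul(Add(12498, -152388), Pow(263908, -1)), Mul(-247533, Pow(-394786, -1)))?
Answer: Rational(1262415678, 8084704056423463) ≈ 1.5615e-7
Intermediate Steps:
B = Rational(1262415678, 13023397961) (B = Add(Mul(-139890, Rational(1, 263908)), Mul(-247533, Rational(-1, 394786))) = Add(Rational(-69945, 131954), Rational(247533, 394786)) = Rational(1262415678, 13023397961) ≈ 0.096934)
Mul(B, Pow(620783, -1)) = Mul(Rational(1262415678, 13023397961), Pow(620783, -1)) = Mul(Rational(1262415678, 13023397961), Rational(1, 620783)) = Rational(1262415678, 8084704056423463)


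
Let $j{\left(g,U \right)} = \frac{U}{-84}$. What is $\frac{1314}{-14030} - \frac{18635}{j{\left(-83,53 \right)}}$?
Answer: $\frac{10980825279}{371795} \approx 29535.0$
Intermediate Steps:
$j{\left(g,U \right)} = - \frac{U}{84}$ ($j{\left(g,U \right)} = U \left(- \frac{1}{84}\right) = - \frac{U}{84}$)
$\frac{1314}{-14030} - \frac{18635}{j{\left(-83,53 \right)}} = \frac{1314}{-14030} - \frac{18635}{\left(- \frac{1}{84}\right) 53} = 1314 \left(- \frac{1}{14030}\right) - \frac{18635}{- \frac{53}{84}} = - \frac{657}{7015} - - \frac{1565340}{53} = - \frac{657}{7015} + \frac{1565340}{53} = \frac{10980825279}{371795}$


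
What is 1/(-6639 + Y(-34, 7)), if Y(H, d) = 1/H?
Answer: -34/225727 ≈ -0.00015062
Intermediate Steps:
1/(-6639 + Y(-34, 7)) = 1/(-6639 + 1/(-34)) = 1/(-6639 - 1/34) = 1/(-225727/34) = -34/225727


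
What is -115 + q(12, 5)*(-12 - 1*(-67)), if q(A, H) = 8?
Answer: 325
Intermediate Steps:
-115 + q(12, 5)*(-12 - 1*(-67)) = -115 + 8*(-12 - 1*(-67)) = -115 + 8*(-12 + 67) = -115 + 8*55 = -115 + 440 = 325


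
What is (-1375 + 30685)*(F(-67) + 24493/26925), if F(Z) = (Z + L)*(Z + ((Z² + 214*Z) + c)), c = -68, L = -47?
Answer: 59881137574522/1795 ≈ 3.3360e+10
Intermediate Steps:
F(Z) = (-47 + Z)*(-68 + Z² + 215*Z) (F(Z) = (Z - 47)*(Z + ((Z² + 214*Z) - 68)) = (-47 + Z)*(Z + (-68 + Z² + 214*Z)) = (-47 + Z)*(-68 + Z² + 215*Z))
(-1375 + 30685)*(F(-67) + 24493/26925) = (-1375 + 30685)*((3196 + (-67)³ - 10173*(-67) + 168*(-67)²) + 24493/26925) = 29310*((3196 - 300763 + 681591 + 168*4489) + 24493*(1/26925)) = 29310*((3196 - 300763 + 681591 + 754152) + 24493/26925) = 29310*(1138176 + 24493/26925) = 29310*(30645413293/26925) = 59881137574522/1795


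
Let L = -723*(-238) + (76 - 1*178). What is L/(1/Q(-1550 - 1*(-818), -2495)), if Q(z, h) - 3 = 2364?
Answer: 407057724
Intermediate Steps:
Q(z, h) = 2367 (Q(z, h) = 3 + 2364 = 2367)
L = 171972 (L = 172074 + (76 - 178) = 172074 - 102 = 171972)
L/(1/Q(-1550 - 1*(-818), -2495)) = 171972/(1/2367) = 171972*2367 = 407057724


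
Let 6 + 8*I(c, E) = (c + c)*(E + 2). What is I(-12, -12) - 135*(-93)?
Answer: 50337/4 ≈ 12584.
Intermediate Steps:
I(c, E) = -¾ + c*(2 + E)/4 (I(c, E) = -¾ + ((c + c)*(E + 2))/8 = -¾ + ((2*c)*(2 + E))/8 = -¾ + (2*c*(2 + E))/8 = -¾ + c*(2 + E)/4)
I(-12, -12) - 135*(-93) = (-¾ + (½)*(-12) + (¼)*(-12)*(-12)) - 135*(-93) = (-¾ - 6 + 36) + 12555 = 117/4 + 12555 = 50337/4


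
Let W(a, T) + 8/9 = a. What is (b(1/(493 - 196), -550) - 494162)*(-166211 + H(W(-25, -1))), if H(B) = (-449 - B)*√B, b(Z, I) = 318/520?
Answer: 21355115219771/260 + 122314826872*I*√233/1755 ≈ 8.2135e+10 + 1.0638e+9*I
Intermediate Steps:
W(a, T) = -8/9 + a
b(Z, I) = 159/260 (b(Z, I) = 318*(1/520) = 159/260)
H(B) = √B*(-449 - B)
(b(1/(493 - 196), -550) - 494162)*(-166211 + H(W(-25, -1))) = (159/260 - 494162)*(-166211 + √(-8/9 - 25)*(-449 - (-8/9 - 25))) = -128481961*(-166211 + √(-233/9)*(-449 - 1*(-233/9)))/260 = -128481961*(-166211 + (I*√233/3)*(-449 + 233/9))/260 = -128481961*(-166211 + (I*√233/3)*(-3808/9))/260 = -128481961*(-166211 - 3808*I*√233/27)/260 = 21355115219771/260 + 122314826872*I*√233/1755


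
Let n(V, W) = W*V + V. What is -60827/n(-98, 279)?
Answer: 60827/27440 ≈ 2.2167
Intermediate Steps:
n(V, W) = V + V*W (n(V, W) = V*W + V = V + V*W)
-60827/n(-98, 279) = -60827*(-1/(98*(1 + 279))) = -60827/((-98*280)) = -60827/(-27440) = -60827*(-1/27440) = 60827/27440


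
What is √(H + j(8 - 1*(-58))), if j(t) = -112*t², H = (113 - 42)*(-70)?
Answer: 7*I*√10058 ≈ 702.03*I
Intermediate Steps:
H = -4970 (H = 71*(-70) = -4970)
√(H + j(8 - 1*(-58))) = √(-4970 - 112*(8 - 1*(-58))²) = √(-4970 - 112*(8 + 58)²) = √(-4970 - 112*66²) = √(-4970 - 112*4356) = √(-4970 - 487872) = √(-492842) = 7*I*√10058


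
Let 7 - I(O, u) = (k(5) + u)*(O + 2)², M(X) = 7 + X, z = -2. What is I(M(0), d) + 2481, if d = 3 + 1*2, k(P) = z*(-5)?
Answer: 1273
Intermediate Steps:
k(P) = 10 (k(P) = -2*(-5) = 10)
d = 5 (d = 3 + 2 = 5)
I(O, u) = 7 - (2 + O)²*(10 + u) (I(O, u) = 7 - (10 + u)*(O + 2)² = 7 - (10 + u)*(2 + O)² = 7 - (2 + O)²*(10 + u))
I(M(0), d) + 2481 = (7 - 10*(2 + (7 + 0))² - 1*5*(2 + (7 + 0))²) + 2481 = (7 - 10*(2 + 7)² - 1*5*(2 + 7)²) + 2481 = (7 - 10*9² - 1*5*9²) + 2481 = (7 - 10*81 - 1*5*81) + 2481 = (7 - 810 - 405) + 2481 = -1208 + 2481 = 1273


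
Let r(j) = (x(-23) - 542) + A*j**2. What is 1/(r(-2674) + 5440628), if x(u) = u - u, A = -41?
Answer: -1/287721230 ≈ -3.4756e-9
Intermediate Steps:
x(u) = 0
r(j) = -542 - 41*j**2 (r(j) = (0 - 542) - 41*j**2 = -542 - 41*j**2)
1/(r(-2674) + 5440628) = 1/((-542 - 41*(-2674)**2) + 5440628) = 1/((-542 - 41*7150276) + 5440628) = 1/((-542 - 293161316) + 5440628) = 1/(-293161858 + 5440628) = 1/(-287721230) = -1/287721230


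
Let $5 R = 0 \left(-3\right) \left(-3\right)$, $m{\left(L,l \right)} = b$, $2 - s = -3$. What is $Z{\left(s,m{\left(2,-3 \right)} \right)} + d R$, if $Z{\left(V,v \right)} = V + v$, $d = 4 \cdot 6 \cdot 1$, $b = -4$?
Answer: $1$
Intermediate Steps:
$s = 5$ ($s = 2 - -3 = 2 + 3 = 5$)
$m{\left(L,l \right)} = -4$
$d = 24$ ($d = 24 \cdot 1 = 24$)
$R = 0$ ($R = \frac{0 \left(-3\right) \left(-3\right)}{5} = \frac{0 \left(-3\right)}{5} = \frac{1}{5} \cdot 0 = 0$)
$Z{\left(s,m{\left(2,-3 \right)} \right)} + d R = \left(5 - 4\right) + 24 \cdot 0 = 1 + 0 = 1$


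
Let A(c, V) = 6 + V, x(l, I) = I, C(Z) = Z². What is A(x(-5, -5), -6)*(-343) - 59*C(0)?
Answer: 0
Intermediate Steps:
A(x(-5, -5), -6)*(-343) - 59*C(0) = (6 - 6)*(-343) - 59*0² = 0*(-343) - 59*0 = 0 + 0 = 0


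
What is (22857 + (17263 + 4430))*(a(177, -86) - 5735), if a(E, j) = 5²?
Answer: -254380500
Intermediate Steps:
a(E, j) = 25
(22857 + (17263 + 4430))*(a(177, -86) - 5735) = (22857 + (17263 + 4430))*(25 - 5735) = (22857 + 21693)*(-5710) = 44550*(-5710) = -254380500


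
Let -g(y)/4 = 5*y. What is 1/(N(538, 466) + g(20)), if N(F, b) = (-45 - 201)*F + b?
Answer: -1/132282 ≈ -7.5596e-6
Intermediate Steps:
N(F, b) = b - 246*F (N(F, b) = -246*F + b = b - 246*F)
g(y) = -20*y
1/(N(538, 466) + g(20)) = 1/((466 - 246*538) - 20*20) = 1/((466 - 132348) - 400) = 1/(-131882 - 400) = 1/(-132282) = -1/132282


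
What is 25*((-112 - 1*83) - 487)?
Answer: -17050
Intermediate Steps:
25*((-112 - 1*83) - 487) = 25*((-112 - 83) - 487) = 25*(-195 - 487) = 25*(-682) = -17050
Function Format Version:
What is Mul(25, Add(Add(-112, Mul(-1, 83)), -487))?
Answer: -17050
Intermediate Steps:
Mul(25, Add(Add(-112, Mul(-1, 83)), -487)) = Mul(25, Add(Add(-112, -83), -487)) = Mul(25, Add(-195, -487)) = Mul(25, -682) = -17050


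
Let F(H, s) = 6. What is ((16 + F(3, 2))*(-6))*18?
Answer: -2376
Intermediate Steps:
((16 + F(3, 2))*(-6))*18 = ((16 + 6)*(-6))*18 = (22*(-6))*18 = -132*18 = -2376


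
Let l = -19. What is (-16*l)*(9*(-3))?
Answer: -8208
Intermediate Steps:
(-16*l)*(9*(-3)) = (-16*(-19))*(9*(-3)) = 304*(-27) = -8208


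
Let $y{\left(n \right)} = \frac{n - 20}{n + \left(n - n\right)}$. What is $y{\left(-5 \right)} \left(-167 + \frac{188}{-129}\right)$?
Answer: $- \frac{108655}{129} \approx -842.29$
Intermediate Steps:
$y{\left(n \right)} = \frac{-20 + n}{n}$ ($y{\left(n \right)} = \frac{-20 + n}{n + 0} = \frac{-20 + n}{n}$)
$y{\left(-5 \right)} \left(-167 + \frac{188}{-129}\right) = \frac{-20 - 5}{-5} \left(-167 + \frac{188}{-129}\right) = \left(- \frac{1}{5}\right) \left(-25\right) \left(-167 + 188 \left(- \frac{1}{129}\right)\right) = 5 \left(-167 - \frac{188}{129}\right) = 5 \left(- \frac{21731}{129}\right) = - \frac{108655}{129}$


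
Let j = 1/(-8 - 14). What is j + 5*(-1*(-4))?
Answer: 439/22 ≈ 19.955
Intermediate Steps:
j = -1/22 (j = 1/(-22) = -1/22 ≈ -0.045455)
j + 5*(-1*(-4)) = -1/22 + 5*(-1*(-4)) = -1/22 + 5*4 = -1/22 + 20 = 439/22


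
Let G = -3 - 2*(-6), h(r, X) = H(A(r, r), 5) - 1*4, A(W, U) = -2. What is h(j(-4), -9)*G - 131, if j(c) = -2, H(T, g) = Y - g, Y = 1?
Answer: -203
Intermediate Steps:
H(T, g) = 1 - g
h(r, X) = -8 (h(r, X) = (1 - 1*5) - 1*4 = (1 - 5) - 4 = -4 - 4 = -8)
G = 9 (G = -3 + 12 = 9)
h(j(-4), -9)*G - 131 = -8*9 - 131 = -72 - 131 = -203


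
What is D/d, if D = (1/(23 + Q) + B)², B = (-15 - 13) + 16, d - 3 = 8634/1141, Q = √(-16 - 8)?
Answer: 1141*(-72169*I + 13200*√6)/(12057*(-505*I + 92*√6)) ≈ 13.533 + 0.020051*I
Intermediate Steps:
Q = 2*I*√6 (Q = √(-24) = 2*I*√6 ≈ 4.899*I)
d = 12057/1141 (d = 3 + 8634/1141 = 12057/1141 ≈ 10.567)
B = -12 (B = -28 + 16 = -12)
D = (-12 + 1/(23 + 2*I*√6))² (D = (1/(23 + 2*I*√6) - 12)² = (-12 + 1/(23 + 2*I*√6))² ≈ 143.0 + 0.212*I)
D/d = ((-72169*I + 13200*√6)/(-505*I + 92*√6))/(12057/1141) = ((-72169*I + 13200*√6)/(-505*I + 92*√6))*(1141/12057) = 1141*(-72169*I + 13200*√6)/(12057*(-505*I + 92*√6))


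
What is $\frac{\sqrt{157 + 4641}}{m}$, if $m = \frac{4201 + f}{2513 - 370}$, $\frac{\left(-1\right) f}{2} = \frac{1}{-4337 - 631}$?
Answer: $\frac{5323212 \sqrt{4798}}{10435285} \approx 35.335$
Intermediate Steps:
$f = \frac{1}{2484}$ ($f = - \frac{2}{-4337 - 631} = - \frac{2}{-4968} = \left(-2\right) \left(- \frac{1}{4968}\right) = \frac{1}{2484} \approx 0.00040258$)
$m = \frac{10435285}{5323212}$ ($m = \frac{4201 + \frac{1}{2484}}{2513 - 370} = \frac{10435285}{2484 \left(2513 - 370\right)} = \frac{10435285}{2484 \cdot 2143} = \frac{10435285}{2484} \cdot \frac{1}{2143} = \frac{10435285}{5323212} \approx 1.9603$)
$\frac{\sqrt{157 + 4641}}{m} = \frac{\sqrt{157 + 4641}}{\frac{10435285}{5323212}} = \sqrt{4798} \cdot \frac{5323212}{10435285} = \frac{5323212 \sqrt{4798}}{10435285}$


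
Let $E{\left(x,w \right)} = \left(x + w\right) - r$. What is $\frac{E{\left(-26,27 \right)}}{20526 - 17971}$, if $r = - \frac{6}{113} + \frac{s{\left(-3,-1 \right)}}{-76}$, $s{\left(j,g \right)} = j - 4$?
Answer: $\frac{1179}{3134620} \approx 0.00037612$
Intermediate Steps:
$s{\left(j,g \right)} = -4 + j$ ($s{\left(j,g \right)} = j - 4 = -4 + j$)
$r = \frac{335}{8588}$ ($r = - \frac{6}{113} + \frac{-4 - 3}{-76} = \left(-6\right) \frac{1}{113} - - \frac{7}{76} = - \frac{6}{113} + \frac{7}{76} = \frac{335}{8588} \approx 0.039008$)
$E{\left(x,w \right)} = - \frac{335}{8588} + w + x$ ($E{\left(x,w \right)} = \left(x + w\right) - \frac{335}{8588} = \left(w + x\right) - \frac{335}{8588} = - \frac{335}{8588} + w + x$)
$\frac{E{\left(-26,27 \right)}}{20526 - 17971} = \frac{- \frac{335}{8588} + 27 - 26}{20526 - 17971} = \frac{8253}{8588 \cdot 2555} = \frac{8253}{8588} \cdot \frac{1}{2555} = \frac{1179}{3134620}$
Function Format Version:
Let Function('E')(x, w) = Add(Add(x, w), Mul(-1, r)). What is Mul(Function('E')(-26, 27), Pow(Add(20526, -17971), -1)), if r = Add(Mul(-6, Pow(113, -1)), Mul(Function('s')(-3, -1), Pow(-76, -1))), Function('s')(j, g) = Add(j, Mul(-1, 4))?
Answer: Rational(1179, 3134620) ≈ 0.00037612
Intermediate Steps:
Function('s')(j, g) = Add(-4, j) (Function('s')(j, g) = Add(j, -4) = Add(-4, j))
r = Rational(335, 8588) (r = Add(Mul(-6, Pow(113, -1)), Mul(Add(-4, -3), Pow(-76, -1))) = Add(Mul(-6, Rational(1, 113)), Mul(-7, Rational(-1, 76))) = Add(Rational(-6, 113), Rational(7, 76)) = Rational(335, 8588) ≈ 0.039008)
Function('E')(x, w) = Add(Rational(-335, 8588), w, x) (Function('E')(x, w) = Add(Add(x, w), Mul(-1, Rational(335, 8588))) = Add(Add(w, x), Rational(-335, 8588)) = Add(Rational(-335, 8588), w, x))
Mul(Function('E')(-26, 27), Pow(Add(20526, -17971), -1)) = Mul(Add(Rational(-335, 8588), 27, -26), Pow(Add(20526, -17971), -1)) = Mul(Rational(8253, 8588), Pow(2555, -1)) = Mul(Rational(8253, 8588), Rational(1, 2555)) = Rational(1179, 3134620)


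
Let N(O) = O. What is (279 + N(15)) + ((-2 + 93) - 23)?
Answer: 362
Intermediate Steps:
(279 + N(15)) + ((-2 + 93) - 23) = (279 + 15) + ((-2 + 93) - 23) = 294 + (91 - 23) = 294 + 68 = 362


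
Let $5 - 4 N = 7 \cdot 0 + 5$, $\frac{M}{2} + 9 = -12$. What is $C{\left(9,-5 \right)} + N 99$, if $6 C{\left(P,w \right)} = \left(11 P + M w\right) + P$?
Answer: $53$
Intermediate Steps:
$M = -42$ ($M = -18 + 2 \left(-12\right) = -18 - 24 = -42$)
$C{\left(P,w \right)} = - 7 w + 2 P$ ($C{\left(P,w \right)} = \frac{\left(11 P - 42 w\right) + P}{6} = \frac{\left(- 42 w + 11 P\right) + P}{6} = \frac{- 42 w + 12 P}{6} = - 7 w + 2 P$)
$N = 0$ ($N = \frac{5}{4} - \frac{7 \cdot 0 + 5}{4} = \frac{5}{4} - \frac{0 + 5}{4} = \frac{5}{4} - \frac{5}{4} = 0$)
$C{\left(9,-5 \right)} + N 99 = \left(\left(-7\right) \left(-5\right) + 2 \cdot 9\right) + 0 \cdot 99 = \left(35 + 18\right) + 0 = 53 + 0 = 53$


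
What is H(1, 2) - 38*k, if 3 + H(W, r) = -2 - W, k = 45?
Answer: -1716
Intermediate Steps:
H(W, r) = -5 - W (H(W, r) = -3 + (-2 - W) = -5 - W)
H(1, 2) - 38*k = (-5 - 1*1) - 38*45 = (-5 - 1) - 1710 = -6 - 1710 = -1716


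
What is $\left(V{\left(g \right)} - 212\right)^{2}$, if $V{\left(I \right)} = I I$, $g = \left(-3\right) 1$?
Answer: $41209$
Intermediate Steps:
$g = -3$
$V{\left(I \right)} = I^{2}$
$\left(V{\left(g \right)} - 212\right)^{2} = \left(\left(-3\right)^{2} - 212\right)^{2} = \left(9 - 212\right)^{2} = \left(-203\right)^{2} = 41209$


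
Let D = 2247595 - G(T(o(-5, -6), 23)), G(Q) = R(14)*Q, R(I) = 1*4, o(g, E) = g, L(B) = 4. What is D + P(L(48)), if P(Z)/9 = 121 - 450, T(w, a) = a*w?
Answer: 2245094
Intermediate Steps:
P(Z) = -2961 (P(Z) = 9*(121 - 450) = 9*(-329) = -2961)
R(I) = 4
G(Q) = 4*Q
D = 2248055 (D = 2247595 - 4*23*(-5) = 2247595 - 4*(-115) = 2247595 - 1*(-460) = 2247595 + 460 = 2248055)
D + P(L(48)) = 2248055 - 2961 = 2245094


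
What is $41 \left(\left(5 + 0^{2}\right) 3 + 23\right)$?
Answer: $1558$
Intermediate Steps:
$41 \left(\left(5 + 0^{2}\right) 3 + 23\right) = 41 \left(\left(5 + 0\right) 3 + 23\right) = 41 \left(5 \cdot 3 + 23\right) = 41 \left(15 + 23\right) = 41 \cdot 38 = 1558$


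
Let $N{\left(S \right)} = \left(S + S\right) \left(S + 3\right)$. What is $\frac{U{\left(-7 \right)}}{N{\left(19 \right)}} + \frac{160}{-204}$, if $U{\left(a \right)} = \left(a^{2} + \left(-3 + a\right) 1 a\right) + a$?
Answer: $- \frac{6932}{10659} \approx -0.65034$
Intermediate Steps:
$N{\left(S \right)} = 2 S \left(3 + S\right)$
$U{\left(a \right)} = a + a^{2} + a \left(-3 + a\right)$ ($U{\left(a \right)} = \left(a^{2} + \left(-3 + a\right) a\right) + a = \left(a^{2} + a \left(-3 + a\right)\right) + a = a + a^{2} + a \left(-3 + a\right)$)
$\frac{U{\left(-7 \right)}}{N{\left(19 \right)}} + \frac{160}{-204} = \frac{2 \left(-7\right) \left(-1 - 7\right)}{2 \cdot 19 \left(3 + 19\right)} + \frac{160}{-204} = \frac{2 \left(-7\right) \left(-8\right)}{2 \cdot 19 \cdot 22} + 160 \left(- \frac{1}{204}\right) = \frac{112}{836} - \frac{40}{51} = 112 \cdot \frac{1}{836} - \frac{40}{51} = \frac{28}{209} - \frac{40}{51} = - \frac{6932}{10659}$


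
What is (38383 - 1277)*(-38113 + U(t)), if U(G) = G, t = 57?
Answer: -1412105936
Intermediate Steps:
(38383 - 1277)*(-38113 + U(t)) = (38383 - 1277)*(-38113 + 57) = 37106*(-38056) = -1412105936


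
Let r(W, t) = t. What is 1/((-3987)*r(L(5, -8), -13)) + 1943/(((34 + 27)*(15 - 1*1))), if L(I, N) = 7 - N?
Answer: 100708487/44263674 ≈ 2.2752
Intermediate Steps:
1/((-3987)*r(L(5, -8), -13)) + 1943/(((34 + 27)*(15 - 1*1))) = 1/(-3987*(-13)) + 1943/(((34 + 27)*(15 - 1*1))) = -1/3987*(-1/13) + 1943/((61*(15 - 1))) = 1/51831 + 1943/((61*14)) = 1/51831 + 1943/854 = 100708487/44263674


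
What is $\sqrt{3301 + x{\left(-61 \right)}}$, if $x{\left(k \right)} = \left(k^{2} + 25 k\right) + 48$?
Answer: $\sqrt{5545} \approx 74.465$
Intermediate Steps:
$x{\left(k \right)} = 48 + k^{2} + 25 k$
$\sqrt{3301 + x{\left(-61 \right)}} = \sqrt{3301 + \left(48 + \left(-61\right)^{2} + 25 \left(-61\right)\right)} = \sqrt{3301 + \left(48 + 3721 - 1525\right)} = \sqrt{3301 + 2244} = \sqrt{5545}$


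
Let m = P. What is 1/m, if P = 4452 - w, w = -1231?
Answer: 1/5683 ≈ 0.00017596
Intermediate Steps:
P = 5683 (P = 4452 - 1*(-1231) = 4452 + 1231 = 5683)
m = 5683
1/m = 1/5683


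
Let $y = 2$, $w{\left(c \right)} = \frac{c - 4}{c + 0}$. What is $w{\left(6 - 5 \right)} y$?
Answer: $-6$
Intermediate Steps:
$w{\left(c \right)} = \frac{-4 + c}{c}$
$w{\left(6 - 5 \right)} y = \frac{-4 + \left(6 - 5\right)}{6 - 5} \cdot 2 = \frac{-4 + 1}{1} \cdot 2 = 1 \left(-3\right) 2 = \left(-3\right) 2 = -6$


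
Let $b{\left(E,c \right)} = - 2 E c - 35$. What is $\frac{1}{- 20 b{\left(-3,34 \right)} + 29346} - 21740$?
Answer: $- \frac{564500839}{25966} \approx -21740.0$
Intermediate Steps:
$b{\left(E,c \right)} = -35 - 2 E c$ ($b{\left(E,c \right)} = - 2 E c - 35 = -35 - 2 E c$)
$\frac{1}{- 20 b{\left(-3,34 \right)} + 29346} - 21740 = \frac{1}{- 20 \left(-35 - \left(-6\right) 34\right) + 29346} - 21740 = \frac{1}{- 20 \left(-35 + 204\right) + 29346} - 21740 = \frac{1}{\left(-20\right) 169 + 29346} - 21740 = \frac{1}{-3380 + 29346} - 21740 = \frac{1}{25966} - 21740 = - \frac{564500839}{25966}$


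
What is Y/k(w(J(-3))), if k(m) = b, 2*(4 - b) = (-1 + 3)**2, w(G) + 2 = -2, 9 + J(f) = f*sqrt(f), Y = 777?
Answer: 777/2 ≈ 388.50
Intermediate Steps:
J(f) = -9 + f**(3/2) (J(f) = -9 + f*sqrt(f) = -9 + f**(3/2))
w(G) = -4 (w(G) = -2 - 2 = -4)
b = 2 (b = 4 - (-1 + 3)**2/2 = 4 - 1/2*2**2 = 4 - 1/2*4 = 4 - 2 = 2)
k(m) = 2
Y/k(w(J(-3))) = 777/2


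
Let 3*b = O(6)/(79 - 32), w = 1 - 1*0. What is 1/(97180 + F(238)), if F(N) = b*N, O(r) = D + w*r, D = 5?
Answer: 141/13704998 ≈ 1.0288e-5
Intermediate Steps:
w = 1 (w = 1 + 0 = 1)
O(r) = 5 + r (O(r) = 5 + 1*r = 5 + r)
b = 11/141 (b = ((5 + 6)/(79 - 32))/3 = (11/47)/3 = (11*(1/47))/3 = (⅓)*(11/47) = 11/141 ≈ 0.078014)
F(N) = 11*N/141
1/(97180 + F(238)) = 1/(97180 + (11/141)*238) = 1/(97180 + 2618/141) = 1/(13704998/141) = 141/13704998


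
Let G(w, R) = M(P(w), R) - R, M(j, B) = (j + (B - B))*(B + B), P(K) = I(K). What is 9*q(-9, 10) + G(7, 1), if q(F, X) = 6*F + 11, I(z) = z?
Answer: -374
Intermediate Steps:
P(K) = K
M(j, B) = 2*B*j (M(j, B) = (j + 0)*(2*B) = j*(2*B) = 2*B*j)
G(w, R) = -R + 2*R*w (G(w, R) = 2*R*w - R = -R + 2*R*w)
q(F, X) = 11 + 6*F
9*q(-9, 10) + G(7, 1) = 9*(11 + 6*(-9)) + 1*(-1 + 2*7) = 9*(11 - 54) + 1*(-1 + 14) = 9*(-43) + 1*13 = -387 + 13 = -374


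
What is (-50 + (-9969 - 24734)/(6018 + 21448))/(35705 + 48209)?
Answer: -1408003/2304781924 ≈ -0.00061090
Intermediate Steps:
(-50 + (-9969 - 24734)/(6018 + 21448))/(35705 + 48209) = (-50 - 34703/27466)/83914 = (-50 - 34703*1/27466)*(1/83914) = (-50 - 34703/27466)*(1/83914) = -1408003/27466*1/83914 = -1408003/2304781924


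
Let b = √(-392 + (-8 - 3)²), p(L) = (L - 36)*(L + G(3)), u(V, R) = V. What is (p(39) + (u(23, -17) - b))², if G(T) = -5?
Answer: (125 - I*√271)² ≈ 15354.0 - 4115.5*I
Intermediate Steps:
p(L) = (-36 + L)*(-5 + L) (p(L) = (L - 36)*(L - 5) = (-36 + L)*(-5 + L))
b = I*√271 (b = √(-392 + (-11)²) = √(-392 + 121) = √(-271) = I*√271 ≈ 16.462*I)
(p(39) + (u(23, -17) - b))² = ((180 + 39² - 41*39) + (23 - I*√271))² = ((180 + 1521 - 1599) + (23 - I*√271))² = (102 + (23 - I*√271))² = (125 - I*√271)²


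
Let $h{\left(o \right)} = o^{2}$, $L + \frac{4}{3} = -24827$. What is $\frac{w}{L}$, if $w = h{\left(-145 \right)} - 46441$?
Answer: $\frac{76248}{74485} \approx 1.0237$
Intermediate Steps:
$L = - \frac{74485}{3}$ ($L = - \frac{4}{3} - 24827 = - \frac{74485}{3} \approx -24828.0$)
$w = -25416$ ($w = \left(-145\right)^{2} - 46441 = 21025 - 46441 = -25416$)
$\frac{w}{L} = - \frac{25416}{- \frac{74485}{3}} = \left(-25416\right) \left(- \frac{3}{74485}\right) = \frac{76248}{74485}$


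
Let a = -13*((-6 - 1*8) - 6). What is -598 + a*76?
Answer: 19162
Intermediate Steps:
a = 260 (a = -13*((-6 - 8) - 6) = -13*(-14 - 6) = -13*(-20) = 260)
-598 + a*76 = -598 + 260*76 = -598 + 19760 = 19162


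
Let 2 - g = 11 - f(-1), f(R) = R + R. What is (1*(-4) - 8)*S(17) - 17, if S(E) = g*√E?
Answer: -17 + 132*√17 ≈ 527.25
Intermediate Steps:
f(R) = 2*R
g = -11 (g = 2 - (11 - 2*(-1)) = 2 - (11 - 1*(-2)) = 2 - (11 + 2) = 2 - 1*13 = 2 - 13 = -11)
S(E) = -11*√E
(1*(-4) - 8)*S(17) - 17 = (1*(-4) - 8)*(-11*√17) - 17 = (-4 - 8)*(-11*√17) - 17 = -(-132)*√17 - 17 = 132*√17 - 17 = -17 + 132*√17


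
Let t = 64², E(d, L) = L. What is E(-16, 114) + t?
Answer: 4210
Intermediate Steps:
t = 4096
E(-16, 114) + t = 114 + 4096 = 4210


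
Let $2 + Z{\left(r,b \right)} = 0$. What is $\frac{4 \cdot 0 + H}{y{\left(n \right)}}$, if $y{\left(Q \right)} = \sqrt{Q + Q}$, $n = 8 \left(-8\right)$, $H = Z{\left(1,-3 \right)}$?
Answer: $\frac{i \sqrt{2}}{8} \approx 0.17678 i$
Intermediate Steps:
$Z{\left(r,b \right)} = -2$ ($Z{\left(r,b \right)} = -2 + 0 = -2$)
$H = -2$
$n = -64$
$y{\left(Q \right)} = \sqrt{2} \sqrt{Q}$ ($y{\left(Q \right)} = \sqrt{2 Q} = \sqrt{2} \sqrt{Q}$)
$\frac{4 \cdot 0 + H}{y{\left(n \right)}} = \frac{4 \cdot 0 - 2}{\sqrt{2} \sqrt{-64}} = \frac{0 - 2}{\sqrt{2} \cdot 8 i} = - \frac{2}{8 i \sqrt{2}} = - 2 \left(- \frac{i \sqrt{2}}{16}\right) = \frac{i \sqrt{2}}{8}$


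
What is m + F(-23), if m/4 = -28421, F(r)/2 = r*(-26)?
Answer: -112488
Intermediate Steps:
F(r) = -52*r (F(r) = 2*(r*(-26)) = 2*(-26*r) = -52*r)
m = -113684 (m = 4*(-28421) = -113684)
m + F(-23) = -113684 - 52*(-23) = -113684 + 1196 = -112488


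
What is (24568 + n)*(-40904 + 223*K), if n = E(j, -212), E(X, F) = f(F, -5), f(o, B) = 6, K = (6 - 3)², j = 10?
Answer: -955854878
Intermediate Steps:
K = 9 (K = 3² = 9)
E(X, F) = 6
n = 6
(24568 + n)*(-40904 + 223*K) = (24568 + 6)*(-40904 + 223*9) = 24574*(-40904 + 2007) = 24574*(-38897) = -955854878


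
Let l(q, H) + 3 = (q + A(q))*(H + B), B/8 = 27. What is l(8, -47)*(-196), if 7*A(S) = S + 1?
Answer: -306992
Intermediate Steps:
A(S) = ⅐ + S/7 (A(S) = (S + 1)/7 = (1 + S)/7 = ⅐ + S/7)
B = 216 (B = 8*27 = 216)
l(q, H) = -3 + (216 + H)*(⅐ + 8*q/7) (l(q, H) = -3 + (q + (⅐ + q/7))*(H + 216) = -3 + (⅐ + 8*q/7)*(216 + H) = -3 + (216 + H)*(⅐ + 8*q/7))
l(8, -47)*(-196) = (195/7 + (⅐)*(-47) + (1728/7)*8 + (8/7)*(-47)*8)*(-196) = (195/7 - 47/7 + 13824/7 - 3008/7)*(-196) = (10964/7)*(-196) = -306992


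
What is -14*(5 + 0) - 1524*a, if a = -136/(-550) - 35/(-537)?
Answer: -26885378/49225 ≈ -546.17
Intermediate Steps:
a = 46141/147675 (a = -136*(-1/550) - 35*(-1/537) = 68/275 + 35/537 = 46141/147675 ≈ 0.31245)
-14*(5 + 0) - 1524*a = -14*(5 + 0) - 1524*46141/147675 = -14*5 - 23439628/49225 = -70 - 23439628/49225 = -26885378/49225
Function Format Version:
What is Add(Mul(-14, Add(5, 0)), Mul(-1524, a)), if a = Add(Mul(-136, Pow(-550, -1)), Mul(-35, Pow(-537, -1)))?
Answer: Rational(-26885378, 49225) ≈ -546.17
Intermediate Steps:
a = Rational(46141, 147675) (a = Add(Mul(-136, Rational(-1, 550)), Mul(-35, Rational(-1, 537))) = Add(Rational(68, 275), Rational(35, 537)) = Rational(46141, 147675) ≈ 0.31245)
Add(Mul(-14, Add(5, 0)), Mul(-1524, a)) = Add(Mul(-14, Add(5, 0)), Mul(-1524, Rational(46141, 147675))) = Add(Mul(-14, 5), Rational(-23439628, 49225)) = Add(-70, Rational(-23439628, 49225)) = Rational(-26885378, 49225)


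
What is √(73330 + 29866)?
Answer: 2*√25799 ≈ 321.24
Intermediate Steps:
√(73330 + 29866) = √103196 = 2*√25799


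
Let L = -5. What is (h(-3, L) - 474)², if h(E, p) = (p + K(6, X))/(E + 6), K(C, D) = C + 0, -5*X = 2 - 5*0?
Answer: 2019241/9 ≈ 2.2436e+5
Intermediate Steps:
X = -⅖ (X = -(2 - 5*0)/5 = -(2 + 0)/5 = -⅕*2 = -⅖ ≈ -0.40000)
K(C, D) = C
h(E, p) = (6 + p)/(6 + E) (h(E, p) = (p + 6)/(E + 6) = (6 + p)/(6 + E))
(h(-3, L) - 474)² = ((6 - 5)/(6 - 3) - 474)² = (1/3 - 474)² = ((⅓)*1 - 474)² = (⅓ - 474)² = (-1421/3)² = 2019241/9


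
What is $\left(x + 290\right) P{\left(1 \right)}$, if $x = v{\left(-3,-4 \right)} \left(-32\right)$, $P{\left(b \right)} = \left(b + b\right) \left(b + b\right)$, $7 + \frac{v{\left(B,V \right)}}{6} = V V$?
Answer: $-5752$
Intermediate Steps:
$v{\left(B,V \right)} = -42 + 6 V^{2}$ ($v{\left(B,V \right)} = -42 + 6 V V = -42 + 6 V^{2}$)
$P{\left(b \right)} = 4 b^{2}$ ($P{\left(b \right)} = 2 b 2 b = 4 b^{2}$)
$x = -1728$ ($x = \left(-42 + 6 \left(-4\right)^{2}\right) \left(-32\right) = \left(-42 + 6 \cdot 16\right) \left(-32\right) = \left(-42 + 96\right) \left(-32\right) = 54 \left(-32\right) = -1728$)
$\left(x + 290\right) P{\left(1 \right)} = \left(-1728 + 290\right) 4 \cdot 1^{2} = - 1438 \cdot 4 \cdot 1 = \left(-1438\right) 4 = -5752$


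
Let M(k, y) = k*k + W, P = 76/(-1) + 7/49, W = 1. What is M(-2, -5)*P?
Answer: -2655/7 ≈ -379.29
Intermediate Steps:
P = -531/7 (P = 76*(-1) + 7*(1/49) = -76 + 1/7 = -531/7 ≈ -75.857)
M(k, y) = 1 + k**2 (M(k, y) = k*k + 1 = k**2 + 1 = 1 + k**2)
M(-2, -5)*P = (1 + (-2)**2)*(-531/7) = (1 + 4)*(-531/7) = 5*(-531/7) = -2655/7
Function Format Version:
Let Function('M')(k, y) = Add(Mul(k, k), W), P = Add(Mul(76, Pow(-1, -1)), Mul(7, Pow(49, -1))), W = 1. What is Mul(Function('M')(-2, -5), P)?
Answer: Rational(-2655, 7) ≈ -379.29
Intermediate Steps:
P = Rational(-531, 7) (P = Add(Mul(76, -1), Mul(7, Rational(1, 49))) = Add(-76, Rational(1, 7)) = Rational(-531, 7) ≈ -75.857)
Function('M')(k, y) = Add(1, Pow(k, 2)) (Function('M')(k, y) = Add(Mul(k, k), 1) = Add(Pow(k, 2), 1) = Add(1, Pow(k, 2)))
Mul(Function('M')(-2, -5), P) = Mul(Add(1, Pow(-2, 2)), Rational(-531, 7)) = Mul(Add(1, 4), Rational(-531, 7)) = Mul(5, Rational(-531, 7)) = Rational(-2655, 7)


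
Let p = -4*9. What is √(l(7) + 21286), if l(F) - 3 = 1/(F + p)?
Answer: 2*√4476005/29 ≈ 145.91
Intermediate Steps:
p = -36
l(F) = 3 + 1/(-36 + F) (l(F) = 3 + 1/(F - 36) = 3 + 1/(-36 + F))
√(l(7) + 21286) = √((-107 + 3*7)/(-36 + 7) + 21286) = √((-107 + 21)/(-29) + 21286) = √(-1/29*(-86) + 21286) = √(86/29 + 21286) = √(617380/29) = 2*√4476005/29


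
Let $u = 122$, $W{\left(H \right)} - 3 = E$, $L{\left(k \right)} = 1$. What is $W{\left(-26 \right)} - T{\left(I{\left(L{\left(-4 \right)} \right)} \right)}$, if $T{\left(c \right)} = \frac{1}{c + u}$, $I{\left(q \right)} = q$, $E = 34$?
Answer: $\frac{4550}{123} \approx 36.992$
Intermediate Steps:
$W{\left(H \right)} = 37$ ($W{\left(H \right)} = 3 + 34 = 37$)
$T{\left(c \right)} = \frac{1}{122 + c}$ ($T{\left(c \right)} = \frac{1}{c + 122} = \frac{1}{122 + c}$)
$W{\left(-26 \right)} - T{\left(I{\left(L{\left(-4 \right)} \right)} \right)} = 37 - \frac{1}{122 + 1} = 37 - \frac{1}{123} = \frac{4550}{123}$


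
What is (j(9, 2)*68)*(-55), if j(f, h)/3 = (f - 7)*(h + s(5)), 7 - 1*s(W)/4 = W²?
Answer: 1570800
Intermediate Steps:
s(W) = 28 - 4*W²
j(f, h) = 3*(-72 + h)*(-7 + f) (j(f, h) = 3*((f - 7)*(h + (28 - 4*5²))) = 3*((-7 + f)*(h + (28 - 4*25))) = 3*((-7 + f)*(h + (28 - 100))) = 3*((-7 + f)*(h - 72)) = 3*((-7 + f)*(-72 + h)) = 3*((-72 + h)*(-7 + f)) = 3*(-72 + h)*(-7 + f))
(j(9, 2)*68)*(-55) = ((1512 - 216*9 - 21*2 + 3*9*2)*68)*(-55) = ((1512 - 1944 - 42 + 54)*68)*(-55) = -420*68*(-55) = -28560*(-55) = 1570800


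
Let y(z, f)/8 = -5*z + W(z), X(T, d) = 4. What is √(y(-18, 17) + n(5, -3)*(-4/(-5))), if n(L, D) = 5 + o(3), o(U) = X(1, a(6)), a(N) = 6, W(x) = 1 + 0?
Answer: 2*√4595/5 ≈ 27.115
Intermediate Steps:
W(x) = 1
o(U) = 4
y(z, f) = 8 - 40*z (y(z, f) = 8*(-5*z + 1) = 8*(1 - 5*z) = 8 - 40*z)
n(L, D) = 9 (n(L, D) = 5 + 4 = 9)
√(y(-18, 17) + n(5, -3)*(-4/(-5))) = √((8 - 40*(-18)) + 9*(-4/(-5))) = √((8 + 720) + 9*(-4*(-⅕))) = √(728 + 9*(⅘)) = √(728 + 36/5) = √(3676/5) = 2*√4595/5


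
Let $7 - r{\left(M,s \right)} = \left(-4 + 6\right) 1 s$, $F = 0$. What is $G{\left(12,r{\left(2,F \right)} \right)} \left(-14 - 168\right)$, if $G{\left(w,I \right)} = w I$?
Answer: $-15288$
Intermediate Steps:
$r{\left(M,s \right)} = 7 - 2 s$ ($r{\left(M,s \right)} = 7 - \left(-4 + 6\right) 1 s = 7 - 2 \cdot 1 s = 7 - 2 s$)
$G{\left(w,I \right)} = I w$
$G{\left(12,r{\left(2,F \right)} \right)} \left(-14 - 168\right) = \left(7 - 0\right) 12 \left(-14 - 168\right) = \left(7 + 0\right) 12 \left(-182\right) = 7 \cdot 12 \left(-182\right) = 84 \left(-182\right) = -15288$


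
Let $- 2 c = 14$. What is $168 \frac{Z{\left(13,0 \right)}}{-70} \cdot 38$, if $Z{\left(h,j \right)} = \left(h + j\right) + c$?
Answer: $- \frac{2736}{5} \approx -547.2$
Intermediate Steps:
$c = -7$ ($c = \left(- \frac{1}{2}\right) 14 = -7$)
$Z{\left(h,j \right)} = -7 + h + j$ ($Z{\left(h,j \right)} = \left(h + j\right) - 7 = -7 + h + j$)
$168 \frac{Z{\left(13,0 \right)}}{-70} \cdot 38 = 168 \frac{-7 + 13 + 0}{-70} \cdot 38 = 168 \cdot 6 \left(- \frac{1}{70}\right) 38 = 168 \left(- \frac{3}{35}\right) 38 = \left(- \frac{72}{5}\right) 38 = - \frac{2736}{5}$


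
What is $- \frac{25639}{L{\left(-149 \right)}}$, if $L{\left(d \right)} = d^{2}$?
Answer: $- \frac{25639}{22201} \approx -1.1549$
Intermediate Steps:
$- \frac{25639}{L{\left(-149 \right)}} = - \frac{25639}{\left(-149\right)^{2}} = - \frac{25639}{22201}$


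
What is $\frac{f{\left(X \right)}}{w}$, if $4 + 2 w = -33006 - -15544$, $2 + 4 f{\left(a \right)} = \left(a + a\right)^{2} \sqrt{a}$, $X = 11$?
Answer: $\frac{1}{17466} - \frac{121 \sqrt{11}}{8733} \approx -0.045896$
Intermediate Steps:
$f{\left(a \right)} = - \frac{1}{2} + a^{\frac{5}{2}}$ ($f{\left(a \right)} = - \frac{1}{2} + \frac{\left(a + a\right)^{2} \sqrt{a}}{4} = - \frac{1}{2} + \frac{\left(2 a\right)^{2} \sqrt{a}}{4} = - \frac{1}{2} + \frac{4 a^{2} \sqrt{a}}{4} = - \frac{1}{2} + \frac{4 a^{\frac{5}{2}}}{4} = - \frac{1}{2} + a^{\frac{5}{2}}$)
$w = -8733$ ($w = -2 + \frac{-33006 - -15544}{2} = -2 + \frac{-33006 + 15544}{2} = -2 + \frac{1}{2} \left(-17462\right) = -2 - 8731 = -8733$)
$\frac{f{\left(X \right)}}{w} = \frac{- \frac{1}{2} + 11^{\frac{5}{2}}}{-8733} = \left(- \frac{1}{2} + 121 \sqrt{11}\right) \left(- \frac{1}{8733}\right) = \frac{1}{17466} - \frac{121 \sqrt{11}}{8733}$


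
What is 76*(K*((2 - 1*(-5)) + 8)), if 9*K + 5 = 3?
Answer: -760/3 ≈ -253.33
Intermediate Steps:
K = -2/9 (K = -5/9 + (⅑)*3 = -5/9 + ⅓ = -2/9 ≈ -0.22222)
76*(K*((2 - 1*(-5)) + 8)) = 76*(-2*((2 - 1*(-5)) + 8)/9) = 76*(-2*((2 + 5) + 8)/9) = 76*(-2*(7 + 8)/9) = 76*(-2/9*15) = 76*(-10/3) = -760/3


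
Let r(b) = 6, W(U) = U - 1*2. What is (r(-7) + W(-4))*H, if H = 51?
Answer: 0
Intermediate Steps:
W(U) = -2 + U (W(U) = U - 2 = -2 + U)
(r(-7) + W(-4))*H = (6 + (-2 - 4))*51 = (6 - 6)*51 = 0*51 = 0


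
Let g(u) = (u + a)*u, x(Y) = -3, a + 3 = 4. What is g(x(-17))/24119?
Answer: 6/24119 ≈ 0.00024877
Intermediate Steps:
a = 1 (a = -3 + 4 = 1)
g(u) = u*(1 + u) (g(u) = (u + 1)*u = (1 + u)*u = u*(1 + u))
g(x(-17))/24119 = -3*(1 - 3)/24119 = -3*(-2)*(1/24119) = 6*(1/24119) = 6/24119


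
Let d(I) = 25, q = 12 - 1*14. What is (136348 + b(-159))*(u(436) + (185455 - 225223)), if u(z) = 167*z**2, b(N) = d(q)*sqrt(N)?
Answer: 4323085683872 + 792656600*I*sqrt(159) ≈ 4.3231e+12 + 9.995e+9*I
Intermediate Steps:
q = -2 (q = 12 - 14 = -2)
b(N) = 25*sqrt(N)
(136348 + b(-159))*(u(436) + (185455 - 225223)) = (136348 + 25*sqrt(-159))*(167*436**2 + (185455 - 225223)) = (136348 + 25*(I*sqrt(159)))*(167*190096 - 39768) = (136348 + 25*I*sqrt(159))*(31746032 - 39768) = (136348 + 25*I*sqrt(159))*31706264 = 4323085683872 + 792656600*I*sqrt(159)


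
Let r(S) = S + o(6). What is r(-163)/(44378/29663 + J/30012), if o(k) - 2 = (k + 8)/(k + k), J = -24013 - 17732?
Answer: -142290978634/93590601 ≈ -1520.4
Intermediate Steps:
J = -41745
o(k) = 2 + (8 + k)/(2*k) (o(k) = 2 + (k + 8)/(k + k) = 2 + (8 + k)/((2*k)) = 2 + (8 + k)*(1/(2*k)) = 2 + (8 + k)/(2*k))
r(S) = 19/6 + S (r(S) = S + (5/2 + 4/6) = S + (5/2 + 4*(⅙)) = S + (5/2 + ⅔) = S + 19/6 = 19/6 + S)
r(-163)/(44378/29663 + J/30012) = (19/6 - 163)/(44378/29663 - 41745/30012) = -959/(6*(44378*(1/29663) - 41745*1/30012)) = -959/(6*(44378/29663 - 13915/10004)) = -959/(6*31196867/296748652) = -959/6*296748652/31196867 = -142290978634/93590601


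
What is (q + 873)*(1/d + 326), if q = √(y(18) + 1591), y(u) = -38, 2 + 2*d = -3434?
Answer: 488938491/1718 + 560067*√1553/1718 ≈ 2.9744e+5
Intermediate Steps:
d = -1718 (d = -1 + (½)*(-3434) = -1 - 1717 = -1718)
q = √1553 (q = √(-38 + 1591) = √1553 ≈ 39.408)
(q + 873)*(1/d + 326) = (√1553 + 873)*(1/(-1718) + 326) = (873 + √1553)*(-1/1718 + 326) = (873 + √1553)*(560067/1718) = 488938491/1718 + 560067*√1553/1718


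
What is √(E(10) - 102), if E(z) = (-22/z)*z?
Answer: 2*I*√31 ≈ 11.136*I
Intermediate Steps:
E(z) = -22
√(E(10) - 102) = √(-22 - 102) = √(-124) = 2*I*√31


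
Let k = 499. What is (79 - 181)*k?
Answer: -50898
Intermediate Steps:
(79 - 181)*k = (79 - 181)*499 = -102*499 = -50898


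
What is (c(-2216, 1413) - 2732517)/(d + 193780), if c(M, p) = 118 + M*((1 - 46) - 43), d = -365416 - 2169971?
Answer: 2537391/2341607 ≈ 1.0836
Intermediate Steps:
d = -2535387
c(M, p) = 118 - 88*M (c(M, p) = 118 + M*(-45 - 43) = 118 + M*(-88) = 118 - 88*M)
(c(-2216, 1413) - 2732517)/(d + 193780) = ((118 - 88*(-2216)) - 2732517)/(-2535387 + 193780) = ((118 + 195008) - 2732517)/(-2341607) = (195126 - 2732517)*(-1/2341607) = -2537391*(-1/2341607) = 2537391/2341607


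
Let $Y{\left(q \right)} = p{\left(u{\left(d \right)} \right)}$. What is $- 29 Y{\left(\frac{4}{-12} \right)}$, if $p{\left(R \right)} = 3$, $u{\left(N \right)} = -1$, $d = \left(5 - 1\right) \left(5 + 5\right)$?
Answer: $-87$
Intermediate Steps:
$d = 40$ ($d = 4 \cdot 10 = 40$)
$Y{\left(q \right)} = 3$
$- 29 Y{\left(\frac{4}{-12} \right)} = \left(-29\right) 3 = -87$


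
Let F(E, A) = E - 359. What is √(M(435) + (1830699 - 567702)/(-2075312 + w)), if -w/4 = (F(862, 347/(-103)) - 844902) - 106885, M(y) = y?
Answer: √9054384572202/144152 ≈ 20.874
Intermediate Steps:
F(E, A) = -359 + E
w = 3805136 (w = -4*(((-359 + 862) - 844902) - 106885) = -4*((503 - 844902) - 106885) = -4*(-844399 - 106885) = -4*(-951284) = 3805136)
√(M(435) + (1830699 - 567702)/(-2075312 + w)) = √(435 + (1830699 - 567702)/(-2075312 + 3805136)) = √(435 + 1262997/1729824) = √(435 + 1262997*(1/1729824)) = √(435 + 420999/576608) = √(251245479/576608) = √9054384572202/144152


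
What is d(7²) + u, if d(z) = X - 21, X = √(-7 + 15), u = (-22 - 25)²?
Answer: 2188 + 2*√2 ≈ 2190.8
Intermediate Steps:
u = 2209 (u = (-47)² = 2209)
X = 2*√2 (X = √8 = 2*√2 ≈ 2.8284)
d(z) = -21 + 2*√2 (d(z) = 2*√2 - 21 = -21 + 2*√2)
d(7²) + u = (-21 + 2*√2) + 2209 = 2188 + 2*√2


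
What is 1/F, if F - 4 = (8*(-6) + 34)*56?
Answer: -1/780 ≈ -0.0012821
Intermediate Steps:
F = -780 (F = 4 + (8*(-6) + 34)*56 = 4 + (-48 + 34)*56 = 4 - 14*56 = 4 - 784 = -780)
1/F = 1/(-780) = -1/780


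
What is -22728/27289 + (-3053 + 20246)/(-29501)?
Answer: -1139678505/805052789 ≈ -1.4157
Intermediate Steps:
-22728/27289 + (-3053 + 20246)/(-29501) = -22728*1/27289 + 17193*(-1/29501) = -22728/27289 - 17193/29501 = -1139678505/805052789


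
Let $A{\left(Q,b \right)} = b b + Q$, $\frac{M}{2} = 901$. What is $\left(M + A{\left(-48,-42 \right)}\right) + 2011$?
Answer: $5529$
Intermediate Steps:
$M = 1802$ ($M = 2 \cdot 901 = 1802$)
$A{\left(Q,b \right)} = Q + b^{2}$ ($A{\left(Q,b \right)} = b^{2} + Q = Q + b^{2}$)
$\left(M + A{\left(-48,-42 \right)}\right) + 2011 = \left(1802 - \left(48 - \left(-42\right)^{2}\right)\right) + 2011 = \left(1802 + \left(-48 + 1764\right)\right) + 2011 = \left(1802 + 1716\right) + 2011 = 3518 + 2011 = 5529$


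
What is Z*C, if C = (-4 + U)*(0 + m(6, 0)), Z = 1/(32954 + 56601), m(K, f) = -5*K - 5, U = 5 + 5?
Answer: -42/17911 ≈ -0.0023449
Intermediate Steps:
U = 10
m(K, f) = -5 - 5*K
Z = 1/89555 ≈ 1.1166e-5
C = -210 (C = (-4 + 10)*(0 + (-5 - 5*6)) = 6*(0 + (-5 - 30)) = 6*(0 - 35) = 6*(-35) = -210)
Z*C = (1/89555)*(-210) = -42/17911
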